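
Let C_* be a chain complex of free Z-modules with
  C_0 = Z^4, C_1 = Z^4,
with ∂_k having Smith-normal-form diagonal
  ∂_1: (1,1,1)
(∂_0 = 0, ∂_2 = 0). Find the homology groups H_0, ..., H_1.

H_0: b_0 = 4 − 0 − 3 = 1; torsion from ∂_1 factors > 1: none. So H_0 ≅ Z.
H_1: b_1 = 4 − 3 − 0 = 1; torsion from ∂_2 factors > 1: none. So H_1 ≅ Z.

H_0 ≅ Z,  H_1 ≅ Z.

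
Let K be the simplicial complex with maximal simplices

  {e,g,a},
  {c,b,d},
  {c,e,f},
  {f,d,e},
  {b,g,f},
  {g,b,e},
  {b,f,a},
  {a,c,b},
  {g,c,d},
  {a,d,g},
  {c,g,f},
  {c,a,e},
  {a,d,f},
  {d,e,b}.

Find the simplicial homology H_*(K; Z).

Order the vertices as a < b < c < d < e < f < g. Listing each simplex with vertices in this order, K has dimension 2 with simplices:

  0-simplices (7): a, b, c, d, e, f, g
  1-simplices (21): ab, ac, ad, ae, af, ag, bc, bd, be, bf, bg, cd, ce, cf, cg, de, df, dg, ef, eg, fg
  2-simplices (14): abc, abf, ace, adf, adg, aeg, bcd, bde, beg, bfg, cdg, cef, cfg, def

so the chain groups are C_0 ≅ Z^7, C_1 ≅ Z^21, C_2 ≅ Z^14.

∂_1: C_1 → C_0 sends each edge [p,q] (with p < q) to q − p. For instance
  ∂ab = b − a.
This gives a 7×21 integer matrix of rank 6; reducing to Smith normal form yields diagonal entries (1,1,1,1,1,1).

∂_2: C_2 → C_1 acts by ∂[p,q,r] = [q,r] − [p,r] + [p,q]. For instance
  ∂adg = dg − ag + ad,
  ∂beg = eg − bg + be.
The resulting 21×14 matrix has rank 13, and its Smith normal form has invariant factors (1,1,1,1,1,1,1,1,1,1,1,1,1).

Now H_k = ker ∂_k / im ∂_{k+1}, so:

  H_0: rank C_0 − rank ∂_1 = 7 − 6 = 1, and the invariant factors of ∂_1 are all 1, so H_0 = Z.
  H_1: rank ker ∂_1 − rank ∂_2 = (21 − 6) − 13 = 2, and the invariant factors of ∂_2 are all 1, so H_1 = Z^2.
  H_2: rank ker ∂_2 − rank ∂_3 = (14 − 13) − 0 = 1, and there is no ∂_3, so H_2 = Z.

As a check, the Euler characteristic is 7 − 21 + 14 = 0, which agrees with 1 − 2 + 1 = 0.
(K is a triangulation of the torus T^2.)

H_0 = Z,  H_1 = Z^2,  H_2 = Z.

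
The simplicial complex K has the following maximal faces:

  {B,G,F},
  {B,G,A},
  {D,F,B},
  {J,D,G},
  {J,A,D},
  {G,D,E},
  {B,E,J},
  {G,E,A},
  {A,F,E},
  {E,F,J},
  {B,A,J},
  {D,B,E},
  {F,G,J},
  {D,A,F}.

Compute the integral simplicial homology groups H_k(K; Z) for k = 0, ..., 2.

K has 7 vertices, 21 edges, 14 triangles.
rank ∂_0 = 0, rank ∂_1 = 6 ⇒ b_0 = 7 − 0 − 6 = 1; all invariant factors of ∂_1 are 1 so no torsion. So H_0 = Z.
rank ∂_1 = 6, rank ∂_2 = 13 ⇒ b_1 = 21 − 6 − 13 = 2; all invariant factors of ∂_2 are 1 so no torsion. So H_1 = Z^2.
rank ∂_2 = 13, rank ∂_3 = 0 ⇒ b_2 = 14 − 13 − 0 = 1. So H_2 = Z.

H_0 = Z,  H_1 = Z^2,  H_2 = Z.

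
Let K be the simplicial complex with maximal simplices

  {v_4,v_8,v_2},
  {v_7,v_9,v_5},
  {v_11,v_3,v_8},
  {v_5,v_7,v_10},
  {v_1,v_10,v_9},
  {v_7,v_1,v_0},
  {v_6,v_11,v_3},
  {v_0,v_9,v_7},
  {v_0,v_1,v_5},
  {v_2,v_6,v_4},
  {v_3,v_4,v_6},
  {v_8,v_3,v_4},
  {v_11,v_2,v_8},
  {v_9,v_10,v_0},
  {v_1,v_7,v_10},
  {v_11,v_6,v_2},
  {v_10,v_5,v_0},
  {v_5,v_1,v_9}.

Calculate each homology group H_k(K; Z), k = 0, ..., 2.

H_0 = Z^2,  H_1 = Z/2,  H_2 = Z.

Take the total order v_0 < v_1 < v_2 < v_3 < v_4 < v_5 < v_6 < v_7 < v_8 < v_9 < v_10 < v_11 on the vertex set. Then K (dimension 2) consists of the simplices:

  0-simplices (12): [v_0], [v_1], [v_2], [v_3], [v_4], [v_5], [v_6], [v_7], [v_8], [v_9], [v_10], [v_11]
  1-simplices (27): (27 of them)
  2-simplices (18): (18 of them)

so the chain groups are C_0 ≅ Z^12, C_1 ≅ Z^27, C_2 ≅ Z^18.

∂_1: C_1 → C_0 maps an edge to its endpoints' difference, ∂[p,q] = q − p.
The 12×27 boundary matrix has rank 10 and Smith normal form diag(1,1,1,1,1,1,1,1,1,1).

∂_2: C_2 → C_1 acts by ∂[p,q,r] = [q,r] − [p,r] + [p,q]. For instance
  ∂[v_5,v_7,v_9] = [v_7,v_9] − [v_5,v_9] + [v_5,v_7],
  ∂[v_2,v_4,v_6] = [v_4,v_6] − [v_2,v_6] + [v_2,v_4].
This gives a 27×18 integer matrix of rank 17; reducing to Smith normal form yields diagonal entries (1,1,1,1,1,1,1,1,1,1,1,1,1,1,1,1,2).

Reading off H_k = ker ∂_k / im ∂_{k+1}:

  H_0: rank C_0 − rank ∂_1 = 12 − 10 = 2, and the invariant factors of ∂_1 are all 1, so H_0 = Z^2.
  H_1: rank ker ∂_1 − rank ∂_2 = (27 − 10) − 17 = 0, and ∂_2 has invariant factor 2 > 1, so H_1 = Z/2.
  H_2: rank ker ∂_2 − rank ∂_3 = (18 − 17) − 0 = 1, and there is no ∂_3, so H_2 = Z.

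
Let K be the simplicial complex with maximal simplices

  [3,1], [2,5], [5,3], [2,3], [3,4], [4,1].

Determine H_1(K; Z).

K has 5 vertices, 6 edges.
rank ∂_1 = 4, rank ∂_2 = 0 ⇒ b_1 = 6 − 4 − 0 = 2. So H_1 = Z^2.

H_1 = Z^2.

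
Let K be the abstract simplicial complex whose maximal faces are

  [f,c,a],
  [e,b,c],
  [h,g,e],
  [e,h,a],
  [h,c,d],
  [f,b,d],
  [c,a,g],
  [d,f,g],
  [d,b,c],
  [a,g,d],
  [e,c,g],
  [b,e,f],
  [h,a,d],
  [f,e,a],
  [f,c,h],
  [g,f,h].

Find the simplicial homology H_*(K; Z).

Fix the vertex order a < b < c < d < e < f < g < h and write every simplex with vertices in increasing order. Then dim K = 2 and the simplices of K are:

  0-simplices (8): a, b, c, d, e, f, g, h
  1-simplices (24): ac, ad, ae, af, ag, ah, bc, bd, be, bf, cd, ce, cf, cg, ch, df, dg, dh, ef, eg, eh, fg, fh, gh
  2-simplices (16): acf, acg, adg, adh, aef, aeh, bcd, bce, bdf, bef, cdh, ceg, cfh, dfg, egh, fgh

giving chain groups C_0 ≅ Z^8, C_1 ≅ Z^24, C_2 ≅ Z^16.

∂_1: C_1 → C_0 maps an edge to its endpoints' difference, ∂[p,q] = q − p. For instance
  ∂eg = g − e.
The resulting 8×24 matrix has rank 7, and its Smith normal form has invariant factors (1,1,1,1,1,1,1).

The boundary map ∂_2: C_2 → C_1 sends each 2-simplex [p,q,r] to [q,r] − [p,r] + [p,q]. For instance
  ∂fgh = gh − fh + fg,
  ∂bce = ce − be + bc.
As a 24×16 matrix over Z this has rank 15, with invariant factors (1,1,1,1,1,1,1,1,1,1,1,1,1,1,1).

From H_k ≅ ker(∂_k) / im(∂_{k+1}) we obtain:

  H_0: rank C_0 − rank ∂_1 = 8 − 7 = 1, and the invariant factors of ∂_1 are all 1, so H_0 = Z.
  H_1: rank ker ∂_1 − rank ∂_2 = (24 − 7) − 15 = 2, and the invariant factors of ∂_2 are all 1, so H_1 = Z^2.
  H_2: rank ker ∂_2 − rank ∂_3 = (16 − 15) − 0 = 1, and there is no ∂_3, so H_2 = Z.

As a check, the Euler characteristic is 8 − 24 + 16 = 0, which agrees with 1 − 2 + 1 = 0.

H_0 = Z,  H_1 = Z^2,  H_2 = Z.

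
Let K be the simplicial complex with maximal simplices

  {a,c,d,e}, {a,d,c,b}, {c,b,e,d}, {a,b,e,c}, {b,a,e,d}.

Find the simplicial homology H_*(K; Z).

H_0 = Z,  H_1 = 0,  H_2 = 0,  H_3 = Z.

Fix the vertex order a < b < c < d < e and write every simplex with vertices in increasing order. Then dim K = 3 and the simplices of K are:

  0-simplices (5): a, b, c, d, e
  1-simplices (10): ab, ac, ad, ae, bc, bd, be, cd, ce, de
  2-simplices (10): abc, abd, abe, acd, ace, ade, bcd, bce, bde, cde
  3-simplices (5): abcd, abce, abde, acde, bcde

giving chain groups C_0 ≅ Z^5, C_1 ≅ Z^10, C_2 ≅ Z^10, C_3 ≅ Z^5.

∂_1: C_1 → C_0 is given by ∂[p,q] = [q] − [p]. For instance
  ∂ad = d − a.
As a 5×10 matrix over Z this has rank 4, with invariant factors (1,1,1,1).

Boundary ∂_2: C_2 → C_1 sends each 2-simplex [p,q,r] to [q,r] − [p,r] + [p,q]. For instance
  ∂abe = be − ae + ab,
  ∂bce = ce − be + bc.
As a 10×10 matrix over Z this has rank 6, with invariant factors (1,1,1,1,1,1).

∂_3: C_3 → C_2 sends each 3-simplex σ to the alternating sum Σ_i (−1)^i (σ with its i-th vertex removed). For instance
  ∂bcde = cde − bde + bce − bcd,
  ∂abcd = bcd − acd + abd − abc.
As a 10×5 matrix over Z this has rank 4, with invariant factors (1,1,1,1).

Reading off H_k = ker ∂_k / im ∂_{k+1}:

  H_0: rank C_0 − rank ∂_1 = 5 − 4 = 1, and the invariant factors of ∂_1 are all 1, so H_0 ≅ Z.
  H_1: rank ker ∂_1 − rank ∂_2 = (10 − 4) − 6 = 0, and the invariant factors of ∂_2 are all 1, so H_1 ≅ 0.
  H_2: rank ker ∂_2 − rank ∂_3 = (10 − 6) − 4 = 0, and the invariant factors of ∂_3 are all 1, so H_2 ≅ 0.
  H_3: rank ker ∂_3 − rank ∂_4 = (5 − 4) − 0 = 1, and there is no ∂_4, so H_3 ≅ Z.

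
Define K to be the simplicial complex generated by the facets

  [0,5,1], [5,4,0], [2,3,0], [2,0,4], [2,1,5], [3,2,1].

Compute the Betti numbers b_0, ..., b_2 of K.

b_0 = 1, b_1 = 1, b_2 = 0.

We work with the vertex ordering 0 < 1 < 2 < 3 < 4 < 5. The simplices of K, each written with vertices in increasing order, are:

  0-simplices (6): [0], [1], [2], [3], [4], [5]
  1-simplices (12): [0,1], [0,2], [0,3], [0,4], [0,5], [1,2], [1,3], [1,5], [2,3], [2,4], [2,5], [4,5]
  2-simplices (6): [0,1,5], [0,2,3], [0,2,4], [0,4,5], [1,2,3], [1,2,5]

so the chain groups are C_0 ≅ Z^6, C_1 ≅ Z^12, C_2 ≅ Z^6.

∂_1: C_1 → C_0 is given by ∂[p,q] = [q] − [p].
The 6×12 boundary matrix has rank 5 and Smith normal form diag(1,1,1,1,1).

Boundary ∂_2: C_2 → C_1 sends each 2-simplex [p,q,r] to [q,r] − [p,r] + [p,q]. For instance
  ∂[0,2,4] = [2,4] − [0,4] + [0,2],
  ∂[1,2,3] = [2,3] − [1,3] + [1,2].
This gives a 12×6 integer matrix of rank 6; reducing to Smith normal form yields diagonal entries (1,1,1,1,1,1).

Computing H_k = (kernel of ∂_k) / (image of ∂_{k+1}):

  H_0: rank C_0 − rank ∂_1 = 6 − 5 = 1, and the invariant factors of ∂_1 are all 1, so H_0 = Z.
  H_1: rank ker ∂_1 − rank ∂_2 = (12 − 5) − 6 = 1, and the invariant factors of ∂_2 are all 1, so H_1 = Z.
  H_2: rank ker ∂_2 − rank ∂_3 = (6 − 6) − 0 = 0, and there is no ∂_3, so H_2 = 0.

Hence the Betti numbers are b_0 = 1, b_1 = 1, b_2 = 0.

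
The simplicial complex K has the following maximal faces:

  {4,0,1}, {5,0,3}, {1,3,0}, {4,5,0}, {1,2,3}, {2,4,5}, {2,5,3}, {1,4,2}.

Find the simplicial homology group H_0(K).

H_0 = Z.

K has 6 vertices, 12 edges, 8 triangles.
rank ∂_0 = 0, rank ∂_1 = 5 ⇒ b_0 = 6 − 0 − 5 = 1; all invariant factors of ∂_1 are 1 so no torsion. So H_0 = Z.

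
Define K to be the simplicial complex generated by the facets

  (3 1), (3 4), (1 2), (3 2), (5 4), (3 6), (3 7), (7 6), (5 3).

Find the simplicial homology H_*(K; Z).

K has 7 vertices, 9 edges.
rank ∂_0 = 0, rank ∂_1 = 6 ⇒ b_0 = 7 − 0 − 6 = 1; all invariant factors of ∂_1 are 1 so no torsion. So H_0 = Z.
rank ∂_1 = 6, rank ∂_2 = 0 ⇒ b_1 = 9 − 6 − 0 = 3. So H_1 = Z^3.

H_0 ≅ Z,  H_1 ≅ Z^3.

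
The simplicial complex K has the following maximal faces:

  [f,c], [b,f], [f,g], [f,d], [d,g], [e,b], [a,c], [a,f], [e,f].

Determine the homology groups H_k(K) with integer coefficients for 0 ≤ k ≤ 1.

H_0 = Z,  H_1 = Z^3.

Order the vertices as a < b < c < d < e < f < g. Listing each simplex with vertices in this order, K has dimension 1 with simplices:

  0-simplices (7): a, b, c, d, e, f, g
  1-simplices (9): ac, af, be, bf, cf, df, dg, ef, fg

so the chain groups are C_0 ≅ Z^7, C_1 ≅ Z^9.

The boundary map ∂_1: C_1 → C_0 maps an edge to its endpoints' difference, ∂[p,q] = q − p.
As a 7×9 matrix over Z this has rank 6, with invariant factors (1,1,1,1,1,1).

From H_k ≅ ker(∂_k) / im(∂_{k+1}) we obtain:

  H_0: rank C_0 − rank ∂_1 = 7 − 6 = 1, and the invariant factors of ∂_1 are all 1, so H_0 ≅ Z.
  H_1: rank ker ∂_1 − rank ∂_2 = (9 − 6) − 0 = 3, and there is no ∂_2, so H_1 ≅ Z^3.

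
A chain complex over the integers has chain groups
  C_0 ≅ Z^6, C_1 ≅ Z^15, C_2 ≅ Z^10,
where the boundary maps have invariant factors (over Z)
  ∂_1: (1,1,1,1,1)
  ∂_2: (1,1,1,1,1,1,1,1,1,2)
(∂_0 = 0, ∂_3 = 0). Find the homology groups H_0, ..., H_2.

H_0: b_0 = 6 − 0 − 5 = 1; torsion from ∂_1 factors > 1: none. So H_0 = Z.
H_1: b_1 = 15 − 5 − 10 = 0; torsion from ∂_2 factors > 1: [2]. So H_1 = Z/2.
H_2: b_2 = 10 − 10 − 0 = 0; torsion from ∂_3 factors > 1: none. So H_2 = 0.

H_0 = Z,  H_1 = Z/2,  H_2 = 0.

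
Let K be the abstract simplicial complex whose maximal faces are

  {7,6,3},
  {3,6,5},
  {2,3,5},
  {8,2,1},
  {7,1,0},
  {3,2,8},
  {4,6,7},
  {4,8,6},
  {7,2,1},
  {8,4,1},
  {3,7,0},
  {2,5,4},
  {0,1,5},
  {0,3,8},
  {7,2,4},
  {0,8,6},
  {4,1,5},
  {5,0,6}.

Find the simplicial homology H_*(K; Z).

We work with the vertex ordering 0 < 1 < 2 < 3 < 4 < 5 < 6 < 7 < 8. The simplices of K, each written with vertices in increasing order, are:

  0-simplices (9): [0], [1], [2], [3], [4], [5], [6], [7], [8]
  1-simplices (27): (27 of them)
  2-simplices (18): [0,1,5], [0,1,7], [0,3,7], [0,3,8], [0,5,6], [0,6,8], [1,2,7], [1,2,8], [1,4,5], [1,4,8], [2,3,5], [2,3,8], [2,4,5], [2,4,7], [3,5,6], [3,6,7], [4,6,7], [4,6,8]

giving chain groups C_0 ≅ Z^9, C_1 ≅ Z^27, C_2 ≅ Z^18.

The boundary map ∂_1: C_1 → C_0 maps an edge to its endpoints' difference, ∂[p,q] = q − p. For instance
  ∂[1,5] = [5] − [1].
As a 9×27 matrix over Z this has rank 8, with invariant factors (1,1,1,1,1,1,1,1).

The boundary map ∂_2: C_2 → C_1 sends each 2-simplex [p,q,r] to [q,r] − [p,r] + [p,q]. For instance
  ∂[2,3,5] = [3,5] − [2,5] + [2,3],
  ∂[2,4,7] = [4,7] − [2,7] + [2,4].
The 27×18 boundary matrix has rank 18 and Smith normal form diag(1,1,1,1,1,1,1,1,1,1,1,1,1,1,1,1,1,2).

From H_k ≅ ker(∂_k) / im(∂_{k+1}) we obtain:

  H_0: rank C_0 − rank ∂_1 = 9 − 8 = 1, and the invariant factors of ∂_1 are all 1, so H_0 = Z.
  H_1: rank ker ∂_1 − rank ∂_2 = (27 − 8) − 18 = 1, and ∂_2 has invariant factor 2 > 1, so H_1 = Z ⊕ Z/2Z.
  H_2: rank ker ∂_2 − rank ∂_3 = (18 − 18) − 0 = 0, and there is no ∂_3, so H_2 = 0.

(K is a triangulation of the Klein bottle.)

H_0 = Z,  H_1 = Z ⊕ Z/2Z,  H_2 = 0.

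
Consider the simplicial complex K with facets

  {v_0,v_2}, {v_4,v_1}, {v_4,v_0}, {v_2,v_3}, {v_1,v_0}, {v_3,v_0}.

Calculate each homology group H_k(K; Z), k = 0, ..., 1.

H_0 = Z,  H_1 = Z^2.

K has 5 vertices, 6 edges.
rank ∂_0 = 0, rank ∂_1 = 4 ⇒ b_0 = 5 − 0 − 4 = 1; all invariant factors of ∂_1 are 1 so no torsion. So H_0 ≅ Z.
rank ∂_1 = 4, rank ∂_2 = 0 ⇒ b_1 = 6 − 4 − 0 = 2. So H_1 ≅ Z^2.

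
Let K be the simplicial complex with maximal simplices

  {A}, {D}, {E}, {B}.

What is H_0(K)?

H_0 ≅ Z^4.

Order the vertices as A < B < D < E. Listing each simplex with vertices in this order, K has dimension 0 with simplices:

  0-simplices (4): A, B, D, E

giving chain groups C_0 ≅ Z^4.

From H_k ≅ ker(∂_k) / im(∂_{k+1}) we obtain:

  H_0: rank C_0 − rank ∂_1 = 4 − 0 = 4, and there is no ∂_1, so H_0 ≅ Z^4.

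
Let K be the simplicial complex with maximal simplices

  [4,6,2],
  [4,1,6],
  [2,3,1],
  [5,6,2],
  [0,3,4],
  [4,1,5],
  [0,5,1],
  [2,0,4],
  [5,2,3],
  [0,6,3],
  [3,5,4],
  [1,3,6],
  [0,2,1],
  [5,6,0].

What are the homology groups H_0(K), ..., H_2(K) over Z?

Take the total order 0 < 1 < 2 < 3 < 4 < 5 < 6 on the vertex set. Then K (dimension 2) consists of the simplices:

  0-simplices (7): [0], [1], [2], [3], [4], [5], [6]
  1-simplices (21): [0,1], [0,2], [0,3], [0,4], [0,5], [0,6], [1,2], [1,3], [1,4], [1,5], [1,6], [2,3], [2,4], [2,5], [2,6], [3,4], [3,5], [3,6], [4,5], [4,6], [5,6]
  2-simplices (14): [0,1,2], [0,1,5], [0,2,4], [0,3,4], [0,3,6], [0,5,6], [1,2,3], [1,3,6], [1,4,5], [1,4,6], [2,3,5], [2,4,6], [2,5,6], [3,4,5]

so the chain groups are C_0 ≅ Z^7, C_1 ≅ Z^21, C_2 ≅ Z^14.

The boundary map ∂_1: C_1 → C_0 maps an edge to its endpoints' difference, ∂[p,q] = q − p. For instance
  ∂[0,2] = [2] − [0].
The resulting 7×21 matrix has rank 6, and its Smith normal form has invariant factors (1,1,1,1,1,1).

∂_2: C_2 → C_1 acts by ∂[p,q,r] = [q,r] − [p,r] + [p,q]. For instance
  ∂[0,3,6] = [3,6] − [0,6] + [0,3],
  ∂[3,4,5] = [4,5] − [3,5] + [3,4].
The 21×14 boundary matrix has rank 13 and Smith normal form diag(1,1,1,1,1,1,1,1,1,1,1,1,1).

Reading off H_k = ker ∂_k / im ∂_{k+1}:

  H_0: rank C_0 − rank ∂_1 = 7 − 6 = 1, and the invariant factors of ∂_1 are all 1, so H_0 = Z.
  H_1: rank ker ∂_1 − rank ∂_2 = (21 − 6) − 13 = 2, and the invariant factors of ∂_2 are all 1, so H_1 = Z^2.
  H_2: rank ker ∂_2 − rank ∂_3 = (14 − 13) − 0 = 1, and there is no ∂_3, so H_2 = Z.

(K is a triangulation of the torus T^2.)

H_0 = Z,  H_1 = Z^2,  H_2 = Z.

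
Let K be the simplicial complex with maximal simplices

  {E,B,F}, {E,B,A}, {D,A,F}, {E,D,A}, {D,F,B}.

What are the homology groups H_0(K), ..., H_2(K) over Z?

H_0 ≅ Z,  H_1 ≅ Z,  H_2 = 0.

We work with the vertex ordering A < B < D < E < F. The simplices of K, each written with vertices in increasing order, are:

  0-simplices (5): A, B, D, E, F
  1-simplices (10): AB, AD, AE, AF, BD, BE, BF, DE, DF, EF
  2-simplices (5): ABE, ADE, ADF, BDF, BEF

so the chain groups are C_0 ≅ Z^5, C_1 ≅ Z^10, C_2 ≅ Z^5.

Boundary ∂_1: C_1 → C_0 sends each edge [p,q] (with p < q) to q − p.
As a 5×10 matrix over Z this has rank 4, with invariant factors (1,1,1,1).

Boundary ∂_2: C_2 → C_1 maps a triangle to the signed sum of its edges. For instance
  ∂ADE = DE − AE + AD,
  ∂ABE = BE − AE + AB.
This gives a 10×5 integer matrix of rank 5; reducing to Smith normal form yields diagonal entries (1,1,1,1,1).

Computing H_k = (kernel of ∂_k) / (image of ∂_{k+1}):

  H_0: rank C_0 − rank ∂_1 = 5 − 4 = 1, and the invariant factors of ∂_1 are all 1, so H_0 ≅ Z.
  H_1: rank ker ∂_1 − rank ∂_2 = (10 − 4) − 5 = 1, and the invariant factors of ∂_2 are all 1, so H_1 ≅ Z.
  H_2: rank ker ∂_2 − rank ∂_3 = (5 − 5) − 0 = 0, and there is no ∂_3, so H_2 ≅ 0.

As a check, the Euler characteristic is 5 − 10 + 5 = 0, which agrees with 1 − 1 + 0 = 0.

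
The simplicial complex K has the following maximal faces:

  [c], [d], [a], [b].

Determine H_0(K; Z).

We work with the vertex ordering a < b < c < d. The simplices of K, each written with vertices in increasing order, are:

  0-simplices (4): a, b, c, d

so the chain groups are C_0 ≅ Z^4.

Now H_k = ker ∂_k / im ∂_{k+1}, so:

  H_0: rank C_0 − rank ∂_1 = 4 − 0 = 4, and there is no ∂_1, so H_0 ≅ Z^4.

(K is a triangulation of a set of 4 points.)

H_0 = Z^4.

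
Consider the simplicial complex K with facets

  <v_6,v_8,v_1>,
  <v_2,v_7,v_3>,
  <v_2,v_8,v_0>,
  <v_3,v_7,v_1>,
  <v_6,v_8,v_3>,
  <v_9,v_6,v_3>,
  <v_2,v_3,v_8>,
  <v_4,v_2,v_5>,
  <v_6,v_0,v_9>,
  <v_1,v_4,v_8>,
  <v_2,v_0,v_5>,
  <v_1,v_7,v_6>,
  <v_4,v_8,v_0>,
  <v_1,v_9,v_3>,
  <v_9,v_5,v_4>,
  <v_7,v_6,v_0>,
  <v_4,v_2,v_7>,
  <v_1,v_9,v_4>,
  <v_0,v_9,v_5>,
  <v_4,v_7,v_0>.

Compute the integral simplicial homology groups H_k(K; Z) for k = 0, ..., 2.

H_0 ≅ Z,  H_1 ≅ Z × Z/2,  H_2 = 0.

We work with the vertex ordering v_0 < v_1 < v_2 < v_3 < v_4 < v_5 < v_6 < v_7 < v_8 < v_9. The simplices of K, each written with vertices in increasing order, are:

  0-simplices (10): [v_0], [v_1], [v_2], [v_3], [v_4], [v_5], [v_6], [v_7], [v_8], [v_9]
  1-simplices (30): (30 of them)
  2-simplices (20): (20 of them)

so the chain groups are C_0 ≅ Z^10, C_1 ≅ Z^30, C_2 ≅ Z^20.

∂_1: C_1 → C_0 is given by ∂[p,q] = [q] − [p]. For instance
  ∂[v_1,v_9] = [v_9] − [v_1].
This gives a 10×30 integer matrix of rank 9; reducing to Smith normal form yields diagonal entries (1,1,1,1,1,1,1,1,1).

∂_2: C_2 → C_1 sends each 2-simplex [p,q,r] to [q,r] − [p,r] + [p,q]. For instance
  ∂[v_0,v_2,v_5] = [v_2,v_5] − [v_0,v_5] + [v_0,v_2],
  ∂[v_1,v_6,v_7] = [v_6,v_7] − [v_1,v_7] + [v_1,v_6].
The 30×20 boundary matrix has rank 20 and Smith normal form diag(1,1,1,1,1,1,1,1,1,1,1,1,1,1,1,1,1,1,1,2).

From H_k ≅ ker(∂_k) / im(∂_{k+1}) we obtain:

  H_0: rank C_0 − rank ∂_1 = 10 − 9 = 1, and the invariant factors of ∂_1 are all 1, so H_0 ≅ Z.
  H_1: rank ker ∂_1 − rank ∂_2 = (30 − 9) − 20 = 1, and ∂_2 has invariant factor 2 > 1, so H_1 ≅ Z × Z/2.
  H_2: rank ker ∂_2 − rank ∂_3 = (20 − 20) − 0 = 0, and there is no ∂_3, so H_2 ≅ 0.

(K is a triangulation of the Klein bottle.)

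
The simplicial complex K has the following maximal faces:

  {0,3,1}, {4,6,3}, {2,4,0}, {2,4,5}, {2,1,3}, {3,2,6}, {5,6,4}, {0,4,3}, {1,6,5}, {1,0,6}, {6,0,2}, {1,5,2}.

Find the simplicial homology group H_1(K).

K has 7 vertices, 18 edges, 12 triangles.
rank ∂_1 = 6, rank ∂_2 = 12 ⇒ b_1 = 18 − 6 − 12 = 0; ∂_2 has invariant factor(s) [2] giving torsion. So H_1 = Z/2.

H_1 ≅ Z/2.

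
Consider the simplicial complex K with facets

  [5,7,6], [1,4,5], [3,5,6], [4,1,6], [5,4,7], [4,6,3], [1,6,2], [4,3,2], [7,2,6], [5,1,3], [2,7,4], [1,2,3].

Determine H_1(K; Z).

Take the total order 1 < 2 < 3 < 4 < 5 < 6 < 7 on the vertex set. Then K (dimension 2) consists of the simplices:

  0-simplices (7): [1], [2], [3], [4], [5], [6], [7]
  1-simplices (18): [1,2], [1,3], [1,4], [1,5], [1,6], [2,3], [2,4], [2,6], [2,7], [3,4], [3,5], [3,6], [4,5], [4,6], [4,7], [5,6], [5,7], [6,7]
  2-simplices (12): [1,2,3], [1,2,6], [1,3,5], [1,4,5], [1,4,6], [2,3,4], [2,4,7], [2,6,7], [3,4,6], [3,5,6], [4,5,7], [5,6,7]

so the chain groups are C_0 ≅ Z^7, C_1 ≅ Z^18, C_2 ≅ Z^12.

The boundary map ∂_1: C_1 → C_0 is given by ∂[p,q] = [q] − [p]. For instance
  ∂[5,6] = [6] − [5].
The resulting 7×18 matrix has rank 6, and its Smith normal form has invariant factors (1,1,1,1,1,1).

∂_2: C_2 → C_1 maps a triangle to the signed sum of its edges. For instance
  ∂[1,4,6] = [4,6] − [1,6] + [1,4],
  ∂[1,3,5] = [3,5] − [1,5] + [1,3].
As a 18×12 matrix over Z this has rank 12, with invariant factors (1,1,1,1,1,1,1,1,1,1,1,2).

Now H_k = ker ∂_k / im ∂_{k+1}, so:

  H_1: rank ker ∂_1 − rank ∂_2 = (18 − 6) − 12 = 0, and ∂_2 has invariant factor 2 > 1, so H_1 = Z/2.

(K is a triangulation of the real projective plane RP^2.)

H_1 ≅ Z/2.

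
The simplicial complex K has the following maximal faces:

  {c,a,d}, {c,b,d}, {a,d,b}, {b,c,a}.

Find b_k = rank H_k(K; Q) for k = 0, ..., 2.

b_0 = 1, b_1 = 0, b_2 = 1.

Order the vertices as a < b < c < d. Listing each simplex with vertices in this order, K has dimension 2 with simplices:

  0-simplices (4): a, b, c, d
  1-simplices (6): ab, ac, ad, bc, bd, cd
  2-simplices (4): abc, abd, acd, bcd

Hence C_0 ≅ Z^4, C_1 ≅ Z^6, C_2 ≅ Z^4.

∂_1: C_1 → C_0 maps an edge to its endpoints' difference, ∂[p,q] = q − p.
As a 4×6 matrix over Z this has rank 3, with invariant factors (1,1,1).

Boundary ∂_2: C_2 → C_1 maps a triangle to the signed sum of its edges. For instance
  ∂abd = bd − ad + ab,
  ∂acd = cd − ad + ac.
The 6×4 boundary matrix has rank 3 and Smith normal form diag(1,1,1).

Reading off H_k = ker ∂_k / im ∂_{k+1}:

  H_0: rank C_0 − rank ∂_1 = 4 − 3 = 1, and the invariant factors of ∂_1 are all 1, so H_0 ≅ Z.
  H_1: rank ker ∂_1 − rank ∂_2 = (6 − 3) − 3 = 0, and the invariant factors of ∂_2 are all 1, so H_1 ≅ 0.
  H_2: rank ker ∂_2 − rank ∂_3 = (4 − 3) − 0 = 1, and there is no ∂_3, so H_2 ≅ Z.

As a check, the Euler characteristic is 4 − 6 + 4 = 2, which agrees with 1 − 0 + 1 = 2.

Hence the Betti numbers are b_0 = 1, b_1 = 0, b_2 = 1.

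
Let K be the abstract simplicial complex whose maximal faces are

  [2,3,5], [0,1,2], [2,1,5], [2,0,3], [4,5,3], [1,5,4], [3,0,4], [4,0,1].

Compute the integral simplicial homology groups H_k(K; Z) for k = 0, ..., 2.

Fix the vertex order 0 < 1 < 2 < 3 < 4 < 5 and write every simplex with vertices in increasing order. Then dim K = 2 and the simplices of K are:

  0-simplices (6): [0], [1], [2], [3], [4], [5]
  1-simplices (12): [0,1], [0,2], [0,3], [0,4], [1,2], [1,4], [1,5], [2,3], [2,5], [3,4], [3,5], [4,5]
  2-simplices (8): [0,1,2], [0,1,4], [0,2,3], [0,3,4], [1,2,5], [1,4,5], [2,3,5], [3,4,5]

giving chain groups C_0 ≅ Z^6, C_1 ≅ Z^12, C_2 ≅ Z^8.

∂_1: C_1 → C_0 maps an edge to its endpoints' difference, ∂[p,q] = q − p. For instance
  ∂[0,2] = [2] − [0].
The 6×12 boundary matrix has rank 5 and Smith normal form diag(1,1,1,1,1).

Boundary ∂_2: C_2 → C_1 maps a triangle to the signed sum of its edges. For instance
  ∂[0,3,4] = [3,4] − [0,4] + [0,3],
  ∂[3,4,5] = [4,5] − [3,5] + [3,4].
As a 12×8 matrix over Z this has rank 7, with invariant factors (1,1,1,1,1,1,1).

Computing H_k = (kernel of ∂_k) / (image of ∂_{k+1}):

  H_0: rank C_0 − rank ∂_1 = 6 − 5 = 1, and the invariant factors of ∂_1 are all 1, so H_0 = Z.
  H_1: rank ker ∂_1 − rank ∂_2 = (12 − 5) − 7 = 0, and the invariant factors of ∂_2 are all 1, so H_1 = 0.
  H_2: rank ker ∂_2 − rank ∂_3 = (8 − 7) − 0 = 1, and there is no ∂_3, so H_2 = Z.

(K is a triangulation of the 2-sphere S^2.)

H_0 = Z,  H_1 = 0,  H_2 = Z.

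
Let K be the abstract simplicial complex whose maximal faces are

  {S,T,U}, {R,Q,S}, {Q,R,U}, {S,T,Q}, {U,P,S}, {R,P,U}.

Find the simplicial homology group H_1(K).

We work with the vertex ordering P < Q < R < S < T < U. The simplices of K, each written with vertices in increasing order, are:

  0-simplices (6): P, Q, R, S, T, U
  1-simplices (12): PR, PS, PU, QR, QS, QT, QU, RS, RU, ST, SU, TU
  2-simplices (6): PRU, PSU, QRS, QRU, QST, STU

giving chain groups C_0 ≅ Z^6, C_1 ≅ Z^12, C_2 ≅ Z^6.

∂_1: C_1 → C_0 maps an edge to its endpoints' difference, ∂[p,q] = q − p. For instance
  ∂SU = U − S.
As a 6×12 matrix over Z this has rank 5, with invariant factors (1,1,1,1,1).

The boundary map ∂_2: C_2 → C_1 maps a triangle to the signed sum of its edges. For instance
  ∂QRS = RS − QS + QR,
  ∂QRU = RU − QU + QR.
As a 12×6 matrix over Z this has rank 6, with invariant factors (1,1,1,1,1,1).

Reading off H_k = ker ∂_k / im ∂_{k+1}:

  H_1: rank ker ∂_1 − rank ∂_2 = (12 − 5) − 6 = 1, and the invariant factors of ∂_2 are all 1, so H_1 ≅ Z.

H_1 = Z.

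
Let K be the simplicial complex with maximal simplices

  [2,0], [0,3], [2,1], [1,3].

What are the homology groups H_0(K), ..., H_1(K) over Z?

H_0 = Z,  H_1 = Z.

We work with the vertex ordering 0 < 1 < 2 < 3. The simplices of K, each written with vertices in increasing order, are:

  0-simplices (4): [0], [1], [2], [3]
  1-simplices (4): [0,2], [0,3], [1,2], [1,3]

so the chain groups are C_0 ≅ Z^4, C_1 ≅ Z^4.

Boundary ∂_1: C_1 → C_0 is given by ∂[p,q] = [q] − [p]. For instance
  ∂[1,3] = [3] − [1].
This gives a 4×4 integer matrix of rank 3; reducing to Smith normal form yields diagonal entries (1,1,1).

From H_k ≅ ker(∂_k) / im(∂_{k+1}) we obtain:

  H_0: rank C_0 − rank ∂_1 = 4 − 3 = 1, and the invariant factors of ∂_1 are all 1, so H_0 ≅ Z.
  H_1: rank ker ∂_1 − rank ∂_2 = (4 − 3) − 0 = 1, and there is no ∂_2, so H_1 ≅ Z.

(K is a triangulation of the circle S^1.)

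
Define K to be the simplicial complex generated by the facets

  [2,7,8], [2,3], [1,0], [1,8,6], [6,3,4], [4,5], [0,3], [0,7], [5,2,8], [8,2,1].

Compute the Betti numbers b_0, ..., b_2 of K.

We work with the vertex ordering 0 < 1 < 2 < 3 < 4 < 5 < 6 < 7 < 8. The simplices of K, each written with vertices in increasing order, are:

  0-simplices (9): [0], [1], [2], [3], [4], [5], [6], [7], [8]
  1-simplices (17): [0,1], [0,3], [0,7], [1,2], [1,6], [1,8], [2,3], [2,5], [2,7], [2,8], [3,4], [3,6], [4,5], [4,6], [5,8], [6,8], [7,8]
  2-simplices (5): [1,2,8], [1,6,8], [2,5,8], [2,7,8], [3,4,6]

giving chain groups C_0 ≅ Z^9, C_1 ≅ Z^17, C_2 ≅ Z^5.

∂_1: C_1 → C_0 maps an edge to its endpoints' difference, ∂[p,q] = q − p.
This gives a 9×17 integer matrix of rank 8; reducing to Smith normal form yields diagonal entries (1,1,1,1,1,1,1,1).

∂_2: C_2 → C_1 acts by ∂[p,q,r] = [q,r] − [p,r] + [p,q]. For instance
  ∂[2,5,8] = [5,8] − [2,8] + [2,5],
  ∂[1,6,8] = [6,8] − [1,8] + [1,6].
The resulting 17×5 matrix has rank 5, and its Smith normal form has invariant factors (1,1,1,1,1).

From H_k ≅ ker(∂_k) / im(∂_{k+1}) we obtain:

  H_0: rank C_0 − rank ∂_1 = 9 − 8 = 1, and the invariant factors of ∂_1 are all 1, so H_0 = Z.
  H_1: rank ker ∂_1 − rank ∂_2 = (17 − 8) − 5 = 4, and the invariant factors of ∂_2 are all 1, so H_1 = Z^4.
  H_2: rank ker ∂_2 − rank ∂_3 = (5 − 5) − 0 = 0, and there is no ∂_3, so H_2 = 0.

As a check, the Euler characteristic is 9 − 17 + 5 = -3, which agrees with 1 − 4 + 0 = -3.

Hence the Betti numbers are b_0 = 1, b_1 = 4, b_2 = 0.

b_0 = 1, b_1 = 4, b_2 = 0.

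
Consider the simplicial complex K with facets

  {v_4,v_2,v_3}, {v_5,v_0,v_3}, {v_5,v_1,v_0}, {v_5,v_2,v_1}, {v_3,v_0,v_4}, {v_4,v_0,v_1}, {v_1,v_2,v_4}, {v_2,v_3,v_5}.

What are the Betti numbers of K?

Order the vertices as v_0 < v_1 < v_2 < v_3 < v_4 < v_5. Listing each simplex with vertices in this order, K has dimension 2 with simplices:

  0-simplices (6): [v_0], [v_1], [v_2], [v_3], [v_4], [v_5]
  1-simplices (12): [v_0,v_1], [v_0,v_3], [v_0,v_4], [v_0,v_5], [v_1,v_2], [v_1,v_4], [v_1,v_5], [v_2,v_3], [v_2,v_4], [v_2,v_5], [v_3,v_4], [v_3,v_5]
  2-simplices (8): [v_0,v_1,v_4], [v_0,v_1,v_5], [v_0,v_3,v_4], [v_0,v_3,v_5], [v_1,v_2,v_4], [v_1,v_2,v_5], [v_2,v_3,v_4], [v_2,v_3,v_5]

giving chain groups C_0 ≅ Z^6, C_1 ≅ Z^12, C_2 ≅ Z^8.

∂_1: C_1 → C_0 sends each edge [p,q] (with p < q) to q − p. For instance
  ∂[v_1,v_4] = [v_4] − [v_1].
As a 6×12 matrix over Z this has rank 5, with invariant factors (1,1,1,1,1).

Boundary ∂_2: C_2 → C_1 acts by ∂[p,q,r] = [q,r] − [p,r] + [p,q]. For instance
  ∂[v_0,v_1,v_5] = [v_1,v_5] − [v_0,v_5] + [v_0,v_1],
  ∂[v_2,v_3,v_5] = [v_3,v_5] − [v_2,v_5] + [v_2,v_3].
This gives a 12×8 integer matrix of rank 7; reducing to Smith normal form yields diagonal entries (1,1,1,1,1,1,1).

Computing H_k = (kernel of ∂_k) / (image of ∂_{k+1}):

  H_0: rank C_0 − rank ∂_1 = 6 − 5 = 1, and the invariant factors of ∂_1 are all 1, so H_0 = Z.
  H_1: rank ker ∂_1 − rank ∂_2 = (12 − 5) − 7 = 0, and the invariant factors of ∂_2 are all 1, so H_1 = 0.
  H_2: rank ker ∂_2 − rank ∂_3 = (8 − 7) − 0 = 1, and there is no ∂_3, so H_2 = Z.

Hence the Betti numbers are b_0 = 1, b_1 = 0, b_2 = 1.

b_0 = 1, b_1 = 0, b_2 = 1.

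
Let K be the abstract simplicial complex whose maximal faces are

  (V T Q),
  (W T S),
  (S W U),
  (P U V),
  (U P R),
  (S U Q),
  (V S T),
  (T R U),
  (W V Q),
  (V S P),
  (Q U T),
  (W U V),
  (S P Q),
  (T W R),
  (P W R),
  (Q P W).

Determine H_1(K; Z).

H_1 ≅ Z^2.

Take the total order P < Q < R < S < T < U < V < W on the vertex set. Then K (dimension 2) consists of the simplices:

  0-simplices (8): P, Q, R, S, T, U, V, W
  1-simplices (24): PQ, PR, PS, PU, PV, PW, QS, QT, QU, QV, QW, RT, RU, RW, ST, SU, SV, SW, TU, TV, TW, UV, UW, VW
  2-simplices (16): PQS, PQW, PRU, PRW, PSV, PUV, QSU, QTU, QTV, QVW, RTU, RTW, STV, STW, SUW, UVW

Hence C_0 ≅ Z^8, C_1 ≅ Z^24, C_2 ≅ Z^16.

The boundary map ∂_1: C_1 → C_0 is given by ∂[p,q] = [q] − [p].
As a 8×24 matrix over Z this has rank 7, with invariant factors (1,1,1,1,1,1,1).

The boundary map ∂_2: C_2 → C_1 sends each 2-simplex [p,q,r] to [q,r] − [p,r] + [p,q]. For instance
  ∂UVW = VW − UW + UV,
  ∂QTU = TU − QU + QT.
The resulting 24×16 matrix has rank 15, and its Smith normal form has invariant factors (1,1,1,1,1,1,1,1,1,1,1,1,1,1,1).

From H_k ≅ ker(∂_k) / im(∂_{k+1}) we obtain:

  H_1: rank ker ∂_1 − rank ∂_2 = (24 − 7) − 15 = 2, and the invariant factors of ∂_2 are all 1, so H_1 = Z^2.

(K is a triangulation of the torus T^2.)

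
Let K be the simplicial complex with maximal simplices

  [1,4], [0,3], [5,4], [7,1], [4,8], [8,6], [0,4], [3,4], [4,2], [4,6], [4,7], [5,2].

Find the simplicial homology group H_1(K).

H_1 ≅ Z^4.

K has 9 vertices, 12 edges.
rank ∂_1 = 8, rank ∂_2 = 0 ⇒ b_1 = 12 − 8 − 0 = 4. So H_1 ≅ Z^4.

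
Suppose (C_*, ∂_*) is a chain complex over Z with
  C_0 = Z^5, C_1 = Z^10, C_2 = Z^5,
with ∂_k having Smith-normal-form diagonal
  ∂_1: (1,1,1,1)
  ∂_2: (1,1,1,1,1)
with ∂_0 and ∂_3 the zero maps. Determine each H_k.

H_0 ≅ Z,  H_1 ≅ Z,  H_2 = 0.

H_0: b_0 = 5 − 0 − 4 = 1; torsion from ∂_1 factors > 1: none. So H_0 ≅ Z.
H_1: b_1 = 10 − 4 − 5 = 1; torsion from ∂_2 factors > 1: none. So H_1 ≅ Z.
H_2: b_2 = 5 − 5 − 0 = 0; torsion from ∂_3 factors > 1: none. So H_2 ≅ 0.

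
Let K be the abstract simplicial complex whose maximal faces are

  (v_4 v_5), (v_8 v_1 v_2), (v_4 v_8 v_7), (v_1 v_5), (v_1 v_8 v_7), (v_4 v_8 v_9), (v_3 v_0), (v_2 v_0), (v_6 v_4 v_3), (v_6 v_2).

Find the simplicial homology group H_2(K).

Order the vertices as v_0 < v_1 < v_2 < v_3 < v_4 < v_5 < v_6 < v_7 < v_8 < v_9. Listing each simplex with vertices in this order, K has dimension 2 with simplices:

  0-simplices (10): [v_0], [v_1], [v_2], [v_3], [v_4], [v_5], [v_6], [v_7], [v_8], [v_9]
  1-simplices (17): (17 of them)
  2-simplices (5): [v_1,v_2,v_8], [v_1,v_7,v_8], [v_3,v_4,v_6], [v_4,v_7,v_8], [v_4,v_8,v_9]

so the chain groups are C_0 ≅ Z^10, C_1 ≅ Z^17, C_2 ≅ Z^5.

The boundary map ∂_1: C_1 → C_0 is given by ∂[p,q] = [q] − [p]. For instance
  ∂[v_4,v_6] = [v_6] − [v_4].
This gives a 10×17 integer matrix of rank 9; reducing to Smith normal form yields diagonal entries (1,1,1,1,1,1,1,1,1).

The boundary map ∂_2: C_2 → C_1 maps a triangle to the signed sum of its edges. For instance
  ∂[v_4,v_7,v_8] = [v_7,v_8] − [v_4,v_8] + [v_4,v_7],
  ∂[v_4,v_8,v_9] = [v_8,v_9] − [v_4,v_9] + [v_4,v_8].
The resulting 17×5 matrix has rank 5, and its Smith normal form has invariant factors (1,1,1,1,1).

From H_k ≅ ker(∂_k) / im(∂_{k+1}) we obtain:

  H_2: rank ker ∂_2 − rank ∂_3 = (5 − 5) − 0 = 0, and there is no ∂_3, so H_2 ≅ 0.

H_2 = 0.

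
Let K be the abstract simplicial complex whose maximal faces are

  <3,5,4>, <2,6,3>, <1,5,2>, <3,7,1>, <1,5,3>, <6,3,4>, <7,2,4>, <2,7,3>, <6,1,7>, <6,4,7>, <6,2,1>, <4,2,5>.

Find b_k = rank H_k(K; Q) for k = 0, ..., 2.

b_0 = 1, b_1 = 0, b_2 = 0.

Fix the vertex order 1 < 2 < 3 < 4 < 5 < 6 < 7 and write every simplex with vertices in increasing order. Then dim K = 2 and the simplices of K are:

  0-simplices (7): [1], [2], [3], [4], [5], [6], [7]
  1-simplices (18): [1,2], [1,3], [1,5], [1,6], [1,7], [2,3], [2,4], [2,5], [2,6], [2,7], [3,4], [3,5], [3,6], [3,7], [4,5], [4,6], [4,7], [6,7]
  2-simplices (12): [1,2,5], [1,2,6], [1,3,5], [1,3,7], [1,6,7], [2,3,6], [2,3,7], [2,4,5], [2,4,7], [3,4,5], [3,4,6], [4,6,7]

Hence C_0 ≅ Z^7, C_1 ≅ Z^18, C_2 ≅ Z^12.

∂_1: C_1 → C_0 is given by ∂[p,q] = [q] − [p]. For instance
  ∂[1,3] = [3] − [1].
The 7×18 boundary matrix has rank 6 and Smith normal form diag(1,1,1,1,1,1).

Boundary ∂_2: C_2 → C_1 sends each 2-simplex [p,q,r] to [q,r] − [p,r] + [p,q]. For instance
  ∂[1,6,7] = [6,7] − [1,7] + [1,6],
  ∂[2,4,7] = [4,7] − [2,7] + [2,4].
As a 18×12 matrix over Z this has rank 12, with invariant factors (1,1,1,1,1,1,1,1,1,1,1,2).

Computing H_k = (kernel of ∂_k) / (image of ∂_{k+1}):

  H_0: rank C_0 − rank ∂_1 = 7 − 6 = 1, and the invariant factors of ∂_1 are all 1, so H_0 = Z.
  H_1: rank ker ∂_1 − rank ∂_2 = (18 − 6) − 12 = 0, and ∂_2 has invariant factor 2 > 1, so H_1 = Z_2.
  H_2: rank ker ∂_2 − rank ∂_3 = (12 − 12) − 0 = 0, and there is no ∂_3, so H_2 = 0.

As a check, the Euler characteristic is 7 − 18 + 12 = 1, which agrees with 1 − 0 + 0 = 1.
(K is a triangulation of the real projective plane RP^2.)

Hence the Betti numbers are b_0 = 1, b_1 = 0, b_2 = 0.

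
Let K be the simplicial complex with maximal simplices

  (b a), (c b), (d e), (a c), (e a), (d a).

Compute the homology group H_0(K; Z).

H_0 = Z.

Fix the vertex order a < b < c < d < e and write every simplex with vertices in increasing order. Then dim K = 1 and the simplices of K are:

  0-simplices (5): a, b, c, d, e
  1-simplices (6): ab, ac, ad, ae, bc, de

so the chain groups are C_0 ≅ Z^5, C_1 ≅ Z^6.

The boundary map ∂_1: C_1 → C_0 is given by ∂[p,q] = [q] − [p]. For instance
  ∂ae = e − a.
The 5×6 boundary matrix has rank 4 and Smith normal form diag(1,1,1,1).

From H_k ≅ ker(∂_k) / im(∂_{k+1}) we obtain:

  H_0: rank C_0 − rank ∂_1 = 5 − 4 = 1, and the invariant factors of ∂_1 are all 1, so H_0 ≅ Z.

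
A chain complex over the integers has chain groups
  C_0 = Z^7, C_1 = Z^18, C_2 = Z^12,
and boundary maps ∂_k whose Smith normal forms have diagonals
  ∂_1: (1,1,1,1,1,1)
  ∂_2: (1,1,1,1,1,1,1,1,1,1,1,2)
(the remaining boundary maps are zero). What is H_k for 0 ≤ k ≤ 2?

H_0: b_0 = 7 − 0 − 6 = 1; torsion from ∂_1 factors > 1: none. So H_0 = Z.
H_1: b_1 = 18 − 6 − 12 = 0; torsion from ∂_2 factors > 1: [2]. So H_1 = Z/2Z.
H_2: b_2 = 12 − 12 − 0 = 0; torsion from ∂_3 factors > 1: none. So H_2 = 0.

H_0 = Z,  H_1 = Z/2Z,  H_2 = 0.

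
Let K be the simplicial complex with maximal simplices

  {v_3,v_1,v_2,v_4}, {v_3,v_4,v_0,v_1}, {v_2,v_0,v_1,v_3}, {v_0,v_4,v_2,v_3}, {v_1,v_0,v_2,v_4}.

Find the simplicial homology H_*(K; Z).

H_0 ≅ Z,  H_1 = 0,  H_2 = 0,  H_3 ≅ Z.

Fix the vertex order v_0 < v_1 < v_2 < v_3 < v_4 and write every simplex with vertices in increasing order. Then dim K = 3 and the simplices of K are:

  0-simplices (5): [v_0], [v_1], [v_2], [v_3], [v_4]
  1-simplices (10): [v_0,v_1], [v_0,v_2], [v_0,v_3], [v_0,v_4], [v_1,v_2], [v_1,v_3], [v_1,v_4], [v_2,v_3], [v_2,v_4], [v_3,v_4]
  2-simplices (10): [v_0,v_1,v_2], [v_0,v_1,v_3], [v_0,v_1,v_4], [v_0,v_2,v_3], [v_0,v_2,v_4], [v_0,v_3,v_4], [v_1,v_2,v_3], [v_1,v_2,v_4], [v_1,v_3,v_4], [v_2,v_3,v_4]
  3-simplices (5): [v_0,v_1,v_2,v_3], [v_0,v_1,v_2,v_4], [v_0,v_1,v_3,v_4], [v_0,v_2,v_3,v_4], [v_1,v_2,v_3,v_4]

Hence C_0 ≅ Z^5, C_1 ≅ Z^10, C_2 ≅ Z^10, C_3 ≅ Z^5.

Boundary ∂_1: C_1 → C_0 maps an edge to its endpoints' difference, ∂[p,q] = q − p.
As a 5×10 matrix over Z this has rank 4, with invariant factors (1,1,1,1).

The boundary map ∂_2: C_2 → C_1 maps a triangle to the signed sum of its edges. For instance
  ∂[v_0,v_1,v_2] = [v_1,v_2] − [v_0,v_2] + [v_0,v_1],
  ∂[v_1,v_3,v_4] = [v_3,v_4] − [v_1,v_4] + [v_1,v_3].
The resulting 10×10 matrix has rank 6, and its Smith normal form has invariant factors (1,1,1,1,1,1).

Boundary ∂_3: C_3 → C_2 sends each 3-simplex σ to the alternating sum Σ_i (−1)^i (σ with its i-th vertex removed). For instance
  ∂[v_0,v_1,v_3,v_4] = [v_1,v_3,v_4] − [v_0,v_3,v_4] + [v_0,v_1,v_4] − [v_0,v_1,v_3],
  ∂[v_1,v_2,v_3,v_4] = [v_2,v_3,v_4] − [v_1,v_3,v_4] + [v_1,v_2,v_4] − [v_1,v_2,v_3].
As a 10×5 matrix over Z this has rank 4, with invariant factors (1,1,1,1).

Reading off H_k = ker ∂_k / im ∂_{k+1}:

  H_0: rank C_0 − rank ∂_1 = 5 − 4 = 1, and the invariant factors of ∂_1 are all 1, so H_0 ≅ Z.
  H_1: rank ker ∂_1 − rank ∂_2 = (10 − 4) − 6 = 0, and the invariant factors of ∂_2 are all 1, so H_1 ≅ 0.
  H_2: rank ker ∂_2 − rank ∂_3 = (10 − 6) − 4 = 0, and the invariant factors of ∂_3 are all 1, so H_2 ≅ 0.
  H_3: rank ker ∂_3 − rank ∂_4 = (5 − 4) − 0 = 1, and there is no ∂_4, so H_3 ≅ Z.

As a check, the Euler characteristic is 5 − 10 + 10 − 5 = 0, which agrees with 1 − 0 + 0 − 1 = 0.
(K is a triangulation of the 3-sphere S^3.)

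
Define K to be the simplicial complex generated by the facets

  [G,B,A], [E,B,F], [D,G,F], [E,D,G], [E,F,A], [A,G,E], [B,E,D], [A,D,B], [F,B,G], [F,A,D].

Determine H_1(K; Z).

H_1 ≅ Z/2.

Fix the vertex order A < B < D < E < F < G and write every simplex with vertices in increasing order. Then dim K = 2 and the simplices of K are:

  0-simplices (6): A, B, D, E, F, G
  1-simplices (15): AB, AD, AE, AF, AG, BD, BE, BF, BG, DE, DF, DG, EF, EG, FG
  2-simplices (10): ABD, ABG, ADF, AEF, AEG, BDE, BEF, BFG, DEG, DFG

giving chain groups C_0 ≅ Z^6, C_1 ≅ Z^15, C_2 ≅ Z^10.

Boundary ∂_1: C_1 → C_0 sends each edge [p,q] (with p < q) to q − p. For instance
  ∂EG = G − E.
As a 6×15 matrix over Z this has rank 5, with invariant factors (1,1,1,1,1).

Boundary ∂_2: C_2 → C_1 maps a triangle to the signed sum of its edges. For instance
  ∂DFG = FG − DG + DF,
  ∂BFG = FG − BG + BF.
The 15×10 boundary matrix has rank 10 and Smith normal form diag(1,1,1,1,1,1,1,1,1,2).

Computing H_k = (kernel of ∂_k) / (image of ∂_{k+1}):

  H_1: rank ker ∂_1 − rank ∂_2 = (15 − 5) − 10 = 0, and ∂_2 has invariant factor 2 > 1, so H_1 ≅ Z/2.

(K is a triangulation of the real projective plane RP^2.)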